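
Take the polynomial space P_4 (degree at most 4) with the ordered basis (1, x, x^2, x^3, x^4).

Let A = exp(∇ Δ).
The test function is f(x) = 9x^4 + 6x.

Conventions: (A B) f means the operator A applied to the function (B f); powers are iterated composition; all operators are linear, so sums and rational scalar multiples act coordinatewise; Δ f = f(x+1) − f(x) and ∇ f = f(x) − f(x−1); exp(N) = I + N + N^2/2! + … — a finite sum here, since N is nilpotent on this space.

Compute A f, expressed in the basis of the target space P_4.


order-1 term: 108x^2 + 18
order-2 term: 108
the series for exp(∇ Δ) f terminates at order 2
exp(∇ Δ) f = 9x^4 + 108x^2 + 6x + 126

g(x) = 9x^4 + 108x^2 + 6x + 126


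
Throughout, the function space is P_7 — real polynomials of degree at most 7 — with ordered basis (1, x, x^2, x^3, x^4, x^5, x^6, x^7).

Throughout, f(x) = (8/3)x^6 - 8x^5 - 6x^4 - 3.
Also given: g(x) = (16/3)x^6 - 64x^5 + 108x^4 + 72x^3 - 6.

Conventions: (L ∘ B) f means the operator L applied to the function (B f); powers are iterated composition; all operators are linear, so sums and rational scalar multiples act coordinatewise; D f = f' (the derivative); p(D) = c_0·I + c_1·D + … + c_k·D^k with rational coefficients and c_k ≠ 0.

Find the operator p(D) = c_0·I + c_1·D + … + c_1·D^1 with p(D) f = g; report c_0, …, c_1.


D^0 f = (8/3)x^6 - 8x^5 - 6x^4 - 3
D^1 f = 16x^5 - 40x^4 - 24x^3
matching coefficients of g against c_0 f + c_1 Df + … from the top degree down determines the c_i
solution: c_0 = 2, c_1 = -3

p(D) = 2·I − 3·D, i.e. c_0 = 2, c_1 = -3


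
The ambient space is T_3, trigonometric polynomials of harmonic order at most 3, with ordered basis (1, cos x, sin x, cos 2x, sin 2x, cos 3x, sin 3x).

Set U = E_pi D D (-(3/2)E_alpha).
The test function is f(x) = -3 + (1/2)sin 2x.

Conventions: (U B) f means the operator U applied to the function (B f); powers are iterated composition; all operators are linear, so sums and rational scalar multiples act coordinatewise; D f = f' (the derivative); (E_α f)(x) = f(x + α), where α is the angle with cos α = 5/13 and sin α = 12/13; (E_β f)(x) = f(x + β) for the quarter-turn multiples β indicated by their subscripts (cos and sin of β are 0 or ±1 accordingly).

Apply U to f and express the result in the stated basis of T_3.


E_alpha f = -3 + (60/169)cos 2x - (119/338)sin 2x
(-(3/2)E_alpha) f = 9/2 - (90/169)cos 2x + (357/676)sin 2x
D (-(3/2)E_alpha) f = (357/338)cos 2x + (180/169)sin 2x
D D (-(3/2)E_alpha) f = (360/169)cos 2x - (357/169)sin 2x
E_pi D D (-(3/2)E_alpha) f = (360/169)cos 2x - (357/169)sin 2x

the image equals g(x) = (360/169)cos 2x - (357/169)sin 2x


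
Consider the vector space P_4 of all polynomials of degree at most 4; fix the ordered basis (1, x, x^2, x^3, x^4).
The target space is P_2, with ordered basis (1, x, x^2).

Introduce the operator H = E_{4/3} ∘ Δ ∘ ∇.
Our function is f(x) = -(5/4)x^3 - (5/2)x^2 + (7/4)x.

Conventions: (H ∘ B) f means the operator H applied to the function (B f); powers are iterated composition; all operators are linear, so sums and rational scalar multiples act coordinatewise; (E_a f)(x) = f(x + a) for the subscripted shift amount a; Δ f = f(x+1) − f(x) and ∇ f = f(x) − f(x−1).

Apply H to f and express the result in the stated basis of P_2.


the result is g(x) = -(15/2)x - 15

∇ f = -(15/4)x^2 - (5/4)x + 3
Δ ∇ f = -(15/2)x - 5
E_{4/3} Δ ∇ f = -(15/2)x - 15


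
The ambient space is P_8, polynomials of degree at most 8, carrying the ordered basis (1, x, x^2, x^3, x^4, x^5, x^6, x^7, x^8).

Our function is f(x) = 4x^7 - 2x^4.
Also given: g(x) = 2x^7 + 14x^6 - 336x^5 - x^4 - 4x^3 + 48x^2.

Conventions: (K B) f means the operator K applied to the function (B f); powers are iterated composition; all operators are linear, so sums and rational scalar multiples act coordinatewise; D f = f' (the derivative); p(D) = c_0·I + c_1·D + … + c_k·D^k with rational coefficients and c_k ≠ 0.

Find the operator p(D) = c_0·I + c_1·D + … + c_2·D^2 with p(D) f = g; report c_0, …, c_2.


p(D) = (1/2)·I + (1/2)·D − 2·D^2, i.e. c_0 = 1/2, c_1 = 1/2, c_2 = -2

D^0 f = 4x^7 - 2x^4
D^1 f = 28x^6 - 8x^3
D^2 f = 168x^5 - 24x^2
matching coefficients of g against c_0 f + c_1 Df + … from the top degree down determines the c_i
solution: c_0 = 1/2, c_1 = 1/2, c_2 = -2


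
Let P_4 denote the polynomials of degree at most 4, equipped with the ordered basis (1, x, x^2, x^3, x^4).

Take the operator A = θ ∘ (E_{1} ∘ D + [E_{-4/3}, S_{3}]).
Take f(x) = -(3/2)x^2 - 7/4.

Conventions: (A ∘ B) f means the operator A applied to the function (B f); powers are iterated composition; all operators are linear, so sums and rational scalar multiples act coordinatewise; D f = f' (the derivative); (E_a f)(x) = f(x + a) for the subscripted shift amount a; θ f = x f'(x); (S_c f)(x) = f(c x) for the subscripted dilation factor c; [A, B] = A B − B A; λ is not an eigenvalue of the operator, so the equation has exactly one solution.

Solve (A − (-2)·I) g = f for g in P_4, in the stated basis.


write g with unknown coordinates in the stated basis and equate coefficients in (A − (-2)·I) g = f
solving from the highest basis element down gives g = -(3/4)x^2 - (21/4)x - 7/8
check: A g = (21/2)x
so A g − (-2)·g = -(3/2)x^2 - 7/4 = f ✓

the result is g(x) = -(3/4)x^2 - (21/4)x - 7/8


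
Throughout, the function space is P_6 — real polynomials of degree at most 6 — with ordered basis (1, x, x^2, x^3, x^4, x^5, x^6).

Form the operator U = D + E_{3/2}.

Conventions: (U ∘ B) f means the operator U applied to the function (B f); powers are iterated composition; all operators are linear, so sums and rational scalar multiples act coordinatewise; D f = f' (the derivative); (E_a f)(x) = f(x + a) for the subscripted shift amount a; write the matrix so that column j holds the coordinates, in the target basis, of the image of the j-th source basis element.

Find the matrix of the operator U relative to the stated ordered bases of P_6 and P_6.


the matrix is [[1, 5/2, 9/4, 27/8, 81/16, 243/32, 729/64]; [0, 1, 5, 27/4, 27/2, 405/16, 729/16]; [0, 0, 1, 15/2, 27/2, 135/4, 1215/16]; [0, 0, 0, 1, 10, 45/2, 135/2]; [0, 0, 0, 0, 1, 25/2, 135/4]; [0, 0, 0, 0, 0, 1, 15]; [0, 0, 0, 0, 0, 0, 1]] (rows listed top to bottom)

image of 1: 1
image of x: x + 5/2
image of x^2: x^2 + 5x + 9/4
image of x^3: x^3 + (15/2)x^2 + (27/4)x + 27/8
image of x^4: x^4 + 10x^3 + (27/2)x^2 + (27/2)x + 81/16
image of x^5: x^5 + (25/2)x^4 + (45/2)x^3 + (135/4)x^2 + (405/16)x + 243/32
image of x^6: x^6 + 15x^5 + (135/4)x^4 + (135/2)x^3 + (1215/16)x^2 + (729/16)x + 729/64
each image's coordinates form column j of the matrix


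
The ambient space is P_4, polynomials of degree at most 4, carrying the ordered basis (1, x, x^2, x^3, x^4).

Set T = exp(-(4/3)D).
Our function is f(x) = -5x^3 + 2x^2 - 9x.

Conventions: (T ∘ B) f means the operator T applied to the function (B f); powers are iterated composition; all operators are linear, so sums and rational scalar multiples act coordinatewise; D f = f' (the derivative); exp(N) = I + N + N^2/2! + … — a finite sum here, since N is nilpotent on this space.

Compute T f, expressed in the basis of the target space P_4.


order-1 term: 20x^2 - (16/3)x + 12
order-2 term: -(80/3)x + 32/9
order-3 term: 320/27
the series for exp(-(4/3)D) f terminates at order 3
exp(-(4/3)D) f = -5x^3 + 22x^2 - 41x + 740/27

the image equals g(x) = -5x^3 + 22x^2 - 41x + 740/27


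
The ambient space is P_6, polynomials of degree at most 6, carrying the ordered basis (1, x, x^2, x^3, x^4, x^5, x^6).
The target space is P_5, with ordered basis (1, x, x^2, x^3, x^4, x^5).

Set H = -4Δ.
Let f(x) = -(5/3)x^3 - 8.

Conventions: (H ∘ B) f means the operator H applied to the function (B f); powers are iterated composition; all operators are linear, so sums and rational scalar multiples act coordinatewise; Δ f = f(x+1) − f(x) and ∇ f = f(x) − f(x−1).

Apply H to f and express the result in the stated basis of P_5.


the image equals g(x) = 20x^2 + 20x + 20/3

Δ f = -5x^2 - 5x - 5/3
(-4Δ) f = 20x^2 + 20x + 20/3


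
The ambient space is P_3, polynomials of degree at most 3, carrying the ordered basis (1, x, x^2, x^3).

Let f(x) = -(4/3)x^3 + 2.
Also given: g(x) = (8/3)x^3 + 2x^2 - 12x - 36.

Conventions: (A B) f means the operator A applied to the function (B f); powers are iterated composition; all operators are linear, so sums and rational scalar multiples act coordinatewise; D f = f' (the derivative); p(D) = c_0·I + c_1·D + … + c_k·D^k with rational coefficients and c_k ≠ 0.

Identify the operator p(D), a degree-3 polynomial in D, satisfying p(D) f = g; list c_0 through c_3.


D^0 f = -(4/3)x^3 + 2
D^1 f = -4x^2
D^2 f = -8x
D^3 f = -8
matching coefficients of g against c_0 f + c_1 Df + … from the top degree down determines the c_i
solution: c_0 = -2, c_1 = -1/2, c_2 = 3/2, c_3 = 4

p(D) = -2·I − (1/2)·D + (3/2)·D^2 + 4·D^3, i.e. c_0 = -2, c_1 = -1/2, c_2 = 3/2, c_3 = 4


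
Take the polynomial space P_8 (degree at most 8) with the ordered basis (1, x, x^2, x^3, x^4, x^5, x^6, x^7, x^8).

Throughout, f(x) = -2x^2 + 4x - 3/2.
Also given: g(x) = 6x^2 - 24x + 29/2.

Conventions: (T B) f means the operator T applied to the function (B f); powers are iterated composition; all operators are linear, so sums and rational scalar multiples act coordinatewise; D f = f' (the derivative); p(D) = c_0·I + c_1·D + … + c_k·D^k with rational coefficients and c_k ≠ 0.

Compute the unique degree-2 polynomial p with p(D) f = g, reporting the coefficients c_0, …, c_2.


D^0 f = -2x^2 + 4x - 3/2
D^1 f = -4x + 4
D^2 f = -4
matching coefficients of g against c_0 f + c_1 Df + … from the top degree down determines the c_i
solution: c_0 = -3, c_1 = 3, c_2 = 1/2

c_0 = -3, c_1 = 3, c_2 = 1/2


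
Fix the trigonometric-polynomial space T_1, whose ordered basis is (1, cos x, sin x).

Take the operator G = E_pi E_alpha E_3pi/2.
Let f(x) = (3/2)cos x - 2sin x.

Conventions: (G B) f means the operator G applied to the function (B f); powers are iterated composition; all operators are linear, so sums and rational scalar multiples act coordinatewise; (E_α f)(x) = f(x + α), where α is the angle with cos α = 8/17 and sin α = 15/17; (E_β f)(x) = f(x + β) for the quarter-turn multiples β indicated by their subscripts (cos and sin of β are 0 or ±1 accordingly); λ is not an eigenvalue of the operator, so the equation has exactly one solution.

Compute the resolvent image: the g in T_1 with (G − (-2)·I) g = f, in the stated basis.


write g with unknown coordinates in the stated basis and equate coefficients in (G − (-2)·I) g = f
solving from the highest basis element down gives g = (89/50)cos x - (26/25)sin x
check: G g = -(103/50)cos x + (2/25)sin x
so G g − (-2)·g = (3/2)cos x - 2sin x = f ✓

g(x) = (89/50)cos x - (26/25)sin x


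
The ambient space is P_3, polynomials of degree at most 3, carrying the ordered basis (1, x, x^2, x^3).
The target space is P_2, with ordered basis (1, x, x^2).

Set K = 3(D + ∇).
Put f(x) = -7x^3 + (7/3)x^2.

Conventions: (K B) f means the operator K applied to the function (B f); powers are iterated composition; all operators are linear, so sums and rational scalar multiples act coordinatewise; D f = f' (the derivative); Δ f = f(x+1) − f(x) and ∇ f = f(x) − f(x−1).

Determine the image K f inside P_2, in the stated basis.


D f = -21x^2 + (14/3)x
∇ f = -21x^2 + (77/3)x - 28/3
(D + ∇) f = -42x^2 + (91/3)x - 28/3
(3(D + ∇)) f = -126x^2 + 91x - 28

the image equals g(x) = -126x^2 + 91x - 28


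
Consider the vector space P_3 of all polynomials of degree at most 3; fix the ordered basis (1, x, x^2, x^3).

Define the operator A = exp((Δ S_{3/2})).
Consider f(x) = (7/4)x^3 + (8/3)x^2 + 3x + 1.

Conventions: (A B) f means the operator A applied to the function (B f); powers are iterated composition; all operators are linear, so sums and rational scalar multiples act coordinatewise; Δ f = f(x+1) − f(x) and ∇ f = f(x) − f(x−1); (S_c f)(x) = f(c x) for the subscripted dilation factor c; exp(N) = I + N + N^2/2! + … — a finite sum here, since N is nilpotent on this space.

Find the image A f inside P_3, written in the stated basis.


g(x) = (7/4)x^3 + (1957/96)x^2 + (9291/128)x + 1273/16

order-1 term: (567/32)x^2 + (951/32)x + 525/32
order-2 term: (5103/128)x + 10809/256
order-3 term: 5103/256
the series for exp((Δ S_{3/2})) f terminates at order 3
exp((Δ S_{3/2})) f = (7/4)x^3 + (1957/96)x^2 + (9291/128)x + 1273/16


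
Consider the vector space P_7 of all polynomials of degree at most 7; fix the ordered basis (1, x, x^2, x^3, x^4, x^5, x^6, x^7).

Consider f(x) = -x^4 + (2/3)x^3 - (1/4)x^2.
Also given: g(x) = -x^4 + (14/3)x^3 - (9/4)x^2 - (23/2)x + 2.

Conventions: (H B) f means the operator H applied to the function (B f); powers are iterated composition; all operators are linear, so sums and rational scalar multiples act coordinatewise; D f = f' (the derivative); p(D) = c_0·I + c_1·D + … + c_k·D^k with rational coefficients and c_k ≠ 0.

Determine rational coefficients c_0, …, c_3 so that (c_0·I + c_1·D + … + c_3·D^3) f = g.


p(D) = I − D + (1/2)·D^3, i.e. c_0 = 1, c_1 = -1, c_2 = 0, c_3 = 1/2

D^0 f = -x^4 + (2/3)x^3 - (1/4)x^2
D^1 f = -4x^3 + 2x^2 - (1/2)x
D^2 f = -12x^2 + 4x - 1/2
D^3 f = -24x + 4
matching coefficients of g against c_0 f + c_1 Df + … from the top degree down determines the c_i
solution: c_0 = 1, c_1 = -1, c_2 = 0, c_3 = 1/2


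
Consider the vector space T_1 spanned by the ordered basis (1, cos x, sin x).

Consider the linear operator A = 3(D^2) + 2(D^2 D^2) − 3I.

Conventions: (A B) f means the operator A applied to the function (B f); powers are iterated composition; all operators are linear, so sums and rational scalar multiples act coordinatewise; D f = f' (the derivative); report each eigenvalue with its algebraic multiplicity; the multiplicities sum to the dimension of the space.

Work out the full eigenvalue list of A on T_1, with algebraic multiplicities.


image of 1: -3
image of cos x: -4cos x
image of sin x: -4sin x
the matrix is diagonal; its diagonal is (-3, -4, -4)
for a triangular matrix the eigenvalues are the diagonal entries, with algebraic multiplicity their repetition count

λ = -4 (multiplicity 2), λ = -3 (multiplicity 1)


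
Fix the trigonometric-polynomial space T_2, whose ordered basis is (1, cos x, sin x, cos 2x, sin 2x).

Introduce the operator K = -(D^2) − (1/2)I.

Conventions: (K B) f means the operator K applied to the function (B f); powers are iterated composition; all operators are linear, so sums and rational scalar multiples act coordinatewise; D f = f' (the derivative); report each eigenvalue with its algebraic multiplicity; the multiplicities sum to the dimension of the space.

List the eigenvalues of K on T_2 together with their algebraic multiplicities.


λ = -1/2 (multiplicity 1), λ = 1/2 (multiplicity 2), λ = 7/2 (multiplicity 2)

image of 1: -1/2
image of cos x: (1/2)cos x
image of sin x: (1/2)sin x
image of cos 2x: (7/2)cos 2x
image of sin 2x: (7/2)sin 2x
the matrix is diagonal; its diagonal is (-1/2, 1/2, 1/2, 7/2, 7/2)
for a triangular matrix the eigenvalues are the diagonal entries, with algebraic multiplicity their repetition count


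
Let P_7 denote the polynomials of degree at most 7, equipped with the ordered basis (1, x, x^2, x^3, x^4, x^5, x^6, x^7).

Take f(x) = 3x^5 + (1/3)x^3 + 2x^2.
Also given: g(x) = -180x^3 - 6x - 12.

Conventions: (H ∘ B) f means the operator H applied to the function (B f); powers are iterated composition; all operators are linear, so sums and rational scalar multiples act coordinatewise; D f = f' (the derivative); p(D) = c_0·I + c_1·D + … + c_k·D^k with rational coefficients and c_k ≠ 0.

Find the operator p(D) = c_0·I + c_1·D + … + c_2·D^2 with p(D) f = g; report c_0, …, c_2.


D^0 f = 3x^5 + (1/3)x^3 + 2x^2
D^1 f = 15x^4 + x^2 + 4x
D^2 f = 60x^3 + 2x + 4
matching coefficients of g against c_0 f + c_1 Df + … from the top degree down determines the c_i
solution: c_0 = 0, c_1 = 0, c_2 = -3

p(D) = -3·D^2, i.e. c_0 = 0, c_1 = 0, c_2 = -3


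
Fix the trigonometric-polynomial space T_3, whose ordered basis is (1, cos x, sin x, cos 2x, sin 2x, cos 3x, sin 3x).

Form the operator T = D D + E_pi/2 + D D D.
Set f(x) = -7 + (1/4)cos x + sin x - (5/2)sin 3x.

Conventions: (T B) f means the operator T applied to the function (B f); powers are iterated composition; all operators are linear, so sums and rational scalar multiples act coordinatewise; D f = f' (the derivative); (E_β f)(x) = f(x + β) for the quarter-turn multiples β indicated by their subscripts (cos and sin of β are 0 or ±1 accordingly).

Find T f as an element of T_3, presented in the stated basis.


D f = cos x - (1/4)sin x - (15/2)cos 3x
D D f = -(1/4)cos x - sin x + (45/2)sin 3x
E_pi/2 f = -7 + cos x - (1/4)sin x + (5/2)cos 3x
D f = cos x - (1/4)sin x - (15/2)cos 3x
D D f = -(1/4)cos x - sin x + (45/2)sin 3x
D D D f = -cos x + (1/4)sin x + (135/2)cos 3x
(D D + E_pi/2 + D D D) f = -7 - (1/4)cos x - sin x + 70cos 3x + (45/2)sin 3x

the result is g(x) = -7 - (1/4)cos x - sin x + 70cos 3x + (45/2)sin 3x


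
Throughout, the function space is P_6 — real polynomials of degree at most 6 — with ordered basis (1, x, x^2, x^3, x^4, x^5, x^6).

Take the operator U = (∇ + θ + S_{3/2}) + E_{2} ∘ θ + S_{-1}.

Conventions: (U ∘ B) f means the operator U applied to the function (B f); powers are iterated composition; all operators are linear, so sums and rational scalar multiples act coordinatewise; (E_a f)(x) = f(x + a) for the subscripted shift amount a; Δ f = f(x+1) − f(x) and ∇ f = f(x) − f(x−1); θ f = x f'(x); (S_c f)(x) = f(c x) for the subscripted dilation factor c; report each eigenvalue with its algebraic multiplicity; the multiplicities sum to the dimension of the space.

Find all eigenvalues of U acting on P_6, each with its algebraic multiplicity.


image of 1: 2
image of x: (5/2)x + 3
image of x^2: (29/4)x^2 + 10x + 7
image of x^3: (67/8)x^3 + 21x^2 + 33x + 25
image of x^4: (225/16)x^4 + 36x^3 + 90x^2 + 132x + 63
image of x^5: (531/32)x^5 + 55x^4 + 190x^3 + 410x^2 + 395x + 161
image of x^6: (1561/64)x^6 + 78x^5 + 345x^4 + 980x^3 + 1425x^2 + 1158x + 383
the matrix is upper triangular; its diagonal is (2, 5/2, 29/4, 67/8, 225/16, 531/32, 1561/64)
for a triangular matrix the eigenvalues are the diagonal entries, with algebraic multiplicity their repetition count

λ = 2 (multiplicity 1), λ = 5/2 (multiplicity 1), λ = 29/4 (multiplicity 1), λ = 67/8 (multiplicity 1), λ = 225/16 (multiplicity 1), λ = 531/32 (multiplicity 1), λ = 1561/64 (multiplicity 1)


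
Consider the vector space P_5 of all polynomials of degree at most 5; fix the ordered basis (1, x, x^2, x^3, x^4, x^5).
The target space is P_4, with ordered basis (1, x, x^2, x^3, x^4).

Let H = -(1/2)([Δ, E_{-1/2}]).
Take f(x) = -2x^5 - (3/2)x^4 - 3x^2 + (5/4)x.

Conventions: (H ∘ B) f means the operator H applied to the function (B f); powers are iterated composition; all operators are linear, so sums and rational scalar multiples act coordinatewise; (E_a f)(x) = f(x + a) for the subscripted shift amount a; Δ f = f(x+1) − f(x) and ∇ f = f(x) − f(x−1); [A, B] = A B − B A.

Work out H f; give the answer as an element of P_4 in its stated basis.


g(x) = 0

E_{-1/2} f = -2x^5 + (7/2)x^4 - 2x^3 - (11/4)x^2 + (35/8)x - 45/32
Δ E_{-1/2} f = -10x^4 - 6x^3 - 5x^2 - (15/2)x + 9/8
Δ f = -10x^4 - 26x^3 - 29x^2 - 22x - 21/4
E_{-1/2} Δ f = -10x^4 - 6x^3 - 5x^2 - (15/2)x + 9/8
[Δ, E_{-1/2}] f = 0
(-(1/2)([Δ, E_{-1/2}])) f = 0


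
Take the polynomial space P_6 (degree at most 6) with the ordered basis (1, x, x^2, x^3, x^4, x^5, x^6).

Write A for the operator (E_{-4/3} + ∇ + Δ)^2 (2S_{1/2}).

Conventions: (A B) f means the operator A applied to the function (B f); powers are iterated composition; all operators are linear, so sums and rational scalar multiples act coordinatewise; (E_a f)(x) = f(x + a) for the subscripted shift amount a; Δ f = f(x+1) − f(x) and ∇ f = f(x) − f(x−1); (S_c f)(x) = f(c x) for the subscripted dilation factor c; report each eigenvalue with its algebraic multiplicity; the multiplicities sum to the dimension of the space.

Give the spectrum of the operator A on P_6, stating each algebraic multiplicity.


λ = 1/32 (multiplicity 1), λ = 1/16 (multiplicity 1), λ = 1/8 (multiplicity 1), λ = 1/4 (multiplicity 1), λ = 1/2 (multiplicity 1), λ = 1 (multiplicity 1), λ = 2 (multiplicity 1)

image of 1: 2
image of x: x + 4/3
image of x^2: (1/2)x^2 + (4/3)x + 20/9
image of x^3: (1/4)x^3 + x^2 + (10/3)x + 43/27
image of x^4: (1/8)x^4 + (2/3)x^3 + (10/3)x^2 + (86/27)x + 236/81
image of x^5: (1/16)x^5 + (5/12)x^4 + (25/9)x^3 + (215/54)x^2 + (590/81)x + 211/972
image of x^6: (1/32)x^6 + (1/4)x^5 + (25/12)x^4 + (215/54)x^3 + (295/27)x^2 + (211/324)x + 3755/729
the matrix is upper triangular; its diagonal is (2, 1, 1/2, 1/4, 1/8, 1/16, 1/32)
for a triangular matrix the eigenvalues are the diagonal entries, with algebraic multiplicity their repetition count


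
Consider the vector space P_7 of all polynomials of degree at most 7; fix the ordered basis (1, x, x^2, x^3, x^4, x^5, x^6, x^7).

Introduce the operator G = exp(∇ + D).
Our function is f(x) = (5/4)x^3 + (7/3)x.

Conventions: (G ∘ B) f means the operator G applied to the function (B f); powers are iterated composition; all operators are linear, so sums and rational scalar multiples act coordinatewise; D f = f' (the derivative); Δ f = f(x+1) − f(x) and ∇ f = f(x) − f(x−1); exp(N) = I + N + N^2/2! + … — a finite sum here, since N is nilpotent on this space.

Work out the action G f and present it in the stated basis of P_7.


order-1 term: (15/2)x^2 - (15/4)x + 71/12
order-2 term: 15x - 15/2
order-3 term: 10
the series for exp(∇ + D) f terminates at order 3
exp(∇ + D) f = (5/4)x^3 + (15/2)x^2 + (163/12)x + 101/12

g(x) = (5/4)x^3 + (15/2)x^2 + (163/12)x + 101/12


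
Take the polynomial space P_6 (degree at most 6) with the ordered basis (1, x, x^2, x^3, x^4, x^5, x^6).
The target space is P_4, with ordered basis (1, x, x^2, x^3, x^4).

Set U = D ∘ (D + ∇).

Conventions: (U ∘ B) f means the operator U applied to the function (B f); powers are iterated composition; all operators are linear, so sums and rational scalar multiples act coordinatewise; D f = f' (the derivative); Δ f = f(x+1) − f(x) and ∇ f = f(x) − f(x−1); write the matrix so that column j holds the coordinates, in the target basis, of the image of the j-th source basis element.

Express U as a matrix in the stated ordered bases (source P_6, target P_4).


the matrix is [[0, 0, 4, -3, 4, -5, 6]; [0, 0, 0, 12, -12, 20, -30]; [0, 0, 0, 0, 24, -30, 60]; [0, 0, 0, 0, 0, 40, -60]; [0, 0, 0, 0, 0, 0, 60]] (rows listed top to bottom)

image of 1: 0
image of x: 0
image of x^2: 4
image of x^3: 12x - 3
image of x^4: 24x^2 - 12x + 4
image of x^5: 40x^3 - 30x^2 + 20x - 5
image of x^6: 60x^4 - 60x^3 + 60x^2 - 30x + 6
each image's coordinates form column j of the matrix


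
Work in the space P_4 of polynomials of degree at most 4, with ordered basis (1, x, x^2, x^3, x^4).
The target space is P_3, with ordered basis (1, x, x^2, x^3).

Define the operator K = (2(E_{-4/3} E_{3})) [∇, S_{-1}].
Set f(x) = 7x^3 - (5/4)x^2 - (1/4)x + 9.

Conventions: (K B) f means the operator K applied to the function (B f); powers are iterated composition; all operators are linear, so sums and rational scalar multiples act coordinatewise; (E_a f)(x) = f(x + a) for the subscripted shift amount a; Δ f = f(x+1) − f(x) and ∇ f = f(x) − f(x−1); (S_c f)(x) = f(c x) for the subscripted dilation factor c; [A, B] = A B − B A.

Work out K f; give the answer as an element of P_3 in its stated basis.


S_{-1} f = -7x^3 - (5/4)x^2 + (1/4)x + 9
∇ S_{-1} f = -21x^2 + (37/2)x - 11/2
∇ f = 21x^2 - (47/2)x + 8
S_{-1} ∇ f = 21x^2 + (47/2)x + 8
[∇, S_{-1}] f = -42x^2 - 5x - 27/2
E_{3} [∇, S_{-1}] f = -42x^2 - 257x - 813/2
E_{-4/3} E_{3} [∇, S_{-1}] f = -42x^2 - 145x - 277/2
(2(E_{-4/3} E_{3})) [∇, S_{-1}] f = -84x^2 - 290x - 277

the image equals g(x) = -84x^2 - 290x - 277


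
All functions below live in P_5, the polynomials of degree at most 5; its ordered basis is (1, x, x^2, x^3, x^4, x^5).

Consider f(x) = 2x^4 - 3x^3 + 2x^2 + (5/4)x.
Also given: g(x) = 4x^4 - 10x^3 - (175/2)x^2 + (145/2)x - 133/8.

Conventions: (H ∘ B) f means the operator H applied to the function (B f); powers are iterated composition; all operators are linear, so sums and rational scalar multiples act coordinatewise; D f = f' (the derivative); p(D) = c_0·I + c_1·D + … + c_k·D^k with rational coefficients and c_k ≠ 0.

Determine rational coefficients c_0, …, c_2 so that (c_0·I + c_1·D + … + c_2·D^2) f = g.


D^0 f = 2x^4 - 3x^3 + 2x^2 + (5/4)x
D^1 f = 8x^3 - 9x^2 + 4x + 5/4
D^2 f = 24x^2 - 18x + 4
matching coefficients of g against c_0 f + c_1 Df + … from the top degree down determines the c_i
solution: c_0 = 2, c_1 = -1/2, c_2 = -4

p(D) = 2·I − (1/2)·D − 4·D^2, i.e. c_0 = 2, c_1 = -1/2, c_2 = -4


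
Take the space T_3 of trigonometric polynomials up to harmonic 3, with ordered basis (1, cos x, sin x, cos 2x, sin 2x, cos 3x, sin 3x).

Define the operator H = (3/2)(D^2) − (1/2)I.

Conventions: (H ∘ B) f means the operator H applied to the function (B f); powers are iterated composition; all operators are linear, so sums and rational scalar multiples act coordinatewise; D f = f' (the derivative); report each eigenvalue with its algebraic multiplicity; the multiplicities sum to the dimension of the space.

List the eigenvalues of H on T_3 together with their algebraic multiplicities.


image of 1: -1/2
image of cos x: -2cos x
image of sin x: -2sin x
image of cos 2x: -(13/2)cos 2x
image of sin 2x: -(13/2)sin 2x
image of cos 3x: -14cos 3x
image of sin 3x: -14sin 3x
the matrix is diagonal; its diagonal is (-1/2, -2, -2, -13/2, -13/2, -14, -14)
for a triangular matrix the eigenvalues are the diagonal entries, with algebraic multiplicity their repetition count

λ = -14 (multiplicity 2), λ = -13/2 (multiplicity 2), λ = -2 (multiplicity 2), λ = -1/2 (multiplicity 1)


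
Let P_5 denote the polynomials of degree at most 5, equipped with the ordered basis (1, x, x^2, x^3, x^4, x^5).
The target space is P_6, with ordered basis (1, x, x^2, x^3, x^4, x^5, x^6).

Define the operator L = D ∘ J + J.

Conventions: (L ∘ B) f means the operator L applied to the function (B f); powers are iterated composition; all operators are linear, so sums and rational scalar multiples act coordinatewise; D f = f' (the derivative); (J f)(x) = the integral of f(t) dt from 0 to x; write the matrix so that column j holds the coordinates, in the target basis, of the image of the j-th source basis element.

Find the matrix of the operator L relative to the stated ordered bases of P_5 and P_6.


the matrix is [[1, 0, 0, 0, 0, 0]; [1, 1, 0, 0, 0, 0]; [0, 1/2, 1, 0, 0, 0]; [0, 0, 1/3, 1, 0, 0]; [0, 0, 0, 1/4, 1, 0]; [0, 0, 0, 0, 1/5, 1]; [0, 0, 0, 0, 0, 1/6]] (rows listed top to bottom)

image of 1: x + 1
image of x: (1/2)x^2 + x
image of x^2: (1/3)x^3 + x^2
image of x^3: (1/4)x^4 + x^3
image of x^4: (1/5)x^5 + x^4
image of x^5: (1/6)x^6 + x^5
each image's coordinates form column j of the matrix


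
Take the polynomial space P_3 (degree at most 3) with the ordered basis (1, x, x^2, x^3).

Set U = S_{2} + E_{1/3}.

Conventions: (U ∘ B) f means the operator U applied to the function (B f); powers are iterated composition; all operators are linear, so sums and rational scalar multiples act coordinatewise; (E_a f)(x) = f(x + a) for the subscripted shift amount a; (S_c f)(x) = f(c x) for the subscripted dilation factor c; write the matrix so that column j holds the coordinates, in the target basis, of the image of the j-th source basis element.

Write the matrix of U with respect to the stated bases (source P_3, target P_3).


the matrix is [[2, 1/3, 1/9, 1/27]; [0, 3, 2/3, 1/3]; [0, 0, 5, 1]; [0, 0, 0, 9]] (rows listed top to bottom)

image of 1: 2
image of x: 3x + 1/3
image of x^2: 5x^2 + (2/3)x + 1/9
image of x^3: 9x^3 + x^2 + (1/3)x + 1/27
each image's coordinates form column j of the matrix


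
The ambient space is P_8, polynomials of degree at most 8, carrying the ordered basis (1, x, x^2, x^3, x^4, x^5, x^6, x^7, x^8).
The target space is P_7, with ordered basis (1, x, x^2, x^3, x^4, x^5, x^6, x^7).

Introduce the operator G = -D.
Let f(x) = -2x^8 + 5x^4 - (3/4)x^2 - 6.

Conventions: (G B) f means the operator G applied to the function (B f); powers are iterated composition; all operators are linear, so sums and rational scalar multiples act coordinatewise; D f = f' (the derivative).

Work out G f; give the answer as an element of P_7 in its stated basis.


g(x) = 16x^7 - 20x^3 + (3/2)x

D f = -16x^7 + 20x^3 - (3/2)x
(-D) f = 16x^7 - 20x^3 + (3/2)x


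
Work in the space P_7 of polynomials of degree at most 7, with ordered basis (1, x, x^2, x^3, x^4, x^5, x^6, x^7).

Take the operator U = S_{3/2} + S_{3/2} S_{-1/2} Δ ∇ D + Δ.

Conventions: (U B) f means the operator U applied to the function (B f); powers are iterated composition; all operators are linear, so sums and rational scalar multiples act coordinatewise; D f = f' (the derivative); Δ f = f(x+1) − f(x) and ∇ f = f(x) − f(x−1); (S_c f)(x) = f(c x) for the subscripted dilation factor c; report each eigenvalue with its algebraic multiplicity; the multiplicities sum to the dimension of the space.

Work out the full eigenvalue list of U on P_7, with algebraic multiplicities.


image of 1: 1
image of x: (3/2)x + 1
image of x^2: (9/4)x^2 + 2x + 1
image of x^3: (27/8)x^3 + 3x^2 + 3x + 7
image of x^4: (81/16)x^4 + 4x^3 + 6x^2 - 14x + 1
image of x^5: (243/32)x^5 + 5x^4 + 10x^3 + (175/4)x^2 + 5x + 11
image of x^6: (729/64)x^6 + 6x^5 + 15x^4 - (245/8)x^3 + 15x^2 - 39x + 1
image of x^7: (2187/128)x^7 + 7x^6 + 21x^5 + (12985/128)x^4 + 35x^3 + (1113/8)x^2 + 7x + 15
the matrix is upper triangular; its diagonal is (1, 3/2, 9/4, 27/8, 81/16, 243/32, 729/64, 2187/128)
for a triangular matrix the eigenvalues are the diagonal entries, with algebraic multiplicity their repetition count

λ = 1 (multiplicity 1), λ = 3/2 (multiplicity 1), λ = 9/4 (multiplicity 1), λ = 27/8 (multiplicity 1), λ = 81/16 (multiplicity 1), λ = 243/32 (multiplicity 1), λ = 729/64 (multiplicity 1), λ = 2187/128 (multiplicity 1)


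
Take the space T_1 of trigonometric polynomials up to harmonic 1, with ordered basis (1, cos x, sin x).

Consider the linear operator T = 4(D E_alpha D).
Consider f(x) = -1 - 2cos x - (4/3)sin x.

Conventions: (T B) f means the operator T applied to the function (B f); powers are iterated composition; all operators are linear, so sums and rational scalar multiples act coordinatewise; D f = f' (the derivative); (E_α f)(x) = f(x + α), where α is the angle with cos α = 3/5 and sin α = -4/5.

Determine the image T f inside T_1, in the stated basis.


D f = -(4/3)cos x + 2sin x
E_alpha D f = -(12/5)cos x + (2/15)sin x
D E_alpha D f = (2/15)cos x + (12/5)sin x
(4(D E_alpha D)) f = (8/15)cos x + (48/5)sin x

the image equals g(x) = (8/15)cos x + (48/5)sin x


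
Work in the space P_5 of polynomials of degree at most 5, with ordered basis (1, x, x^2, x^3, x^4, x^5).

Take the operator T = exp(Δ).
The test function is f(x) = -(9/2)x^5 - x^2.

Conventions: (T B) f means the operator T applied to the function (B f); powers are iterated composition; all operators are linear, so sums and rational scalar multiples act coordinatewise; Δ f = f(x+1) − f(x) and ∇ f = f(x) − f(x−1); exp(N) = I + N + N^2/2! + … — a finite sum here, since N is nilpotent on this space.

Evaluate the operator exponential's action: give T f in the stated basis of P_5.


g(x) = -(9/2)x^5 - (45/2)x^4 - 90x^3 - 226x^2 - (679/2)x - 236

order-1 term: -(45/2)x^4 - 45x^3 - 45x^2 - (49/2)x - 11/2
order-2 term: -45x^3 - 135x^2 - (315/2)x - 137/2
order-3 term: -45x^2 - 135x - 225/2
order-4 term: -(45/2)x - 45
order-5 term: -9/2
the series for exp(Δ) f terminates at order 5
exp(Δ) f = -(9/2)x^5 - (45/2)x^4 - 90x^3 - 226x^2 - (679/2)x - 236


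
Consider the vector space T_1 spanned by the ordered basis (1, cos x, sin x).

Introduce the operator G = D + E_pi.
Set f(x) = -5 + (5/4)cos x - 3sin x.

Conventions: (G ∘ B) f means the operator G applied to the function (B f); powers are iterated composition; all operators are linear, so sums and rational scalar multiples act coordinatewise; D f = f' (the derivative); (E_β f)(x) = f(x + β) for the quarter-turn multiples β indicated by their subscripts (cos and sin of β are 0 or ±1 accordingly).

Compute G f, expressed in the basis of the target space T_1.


D f = -3cos x - (5/4)sin x
E_pi f = -5 - (5/4)cos x + 3sin x
(D + E_pi) f = -5 - (17/4)cos x + (7/4)sin x

the image equals g(x) = -5 - (17/4)cos x + (7/4)sin x


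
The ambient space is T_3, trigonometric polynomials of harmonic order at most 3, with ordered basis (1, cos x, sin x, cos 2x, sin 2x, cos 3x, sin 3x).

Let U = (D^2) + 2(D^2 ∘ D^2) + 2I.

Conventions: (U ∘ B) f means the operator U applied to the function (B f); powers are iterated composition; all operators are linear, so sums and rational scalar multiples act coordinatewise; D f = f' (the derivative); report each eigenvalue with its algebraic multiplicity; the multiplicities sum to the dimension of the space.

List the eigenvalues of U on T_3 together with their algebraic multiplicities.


λ = 2 (multiplicity 1), λ = 3 (multiplicity 2), λ = 30 (multiplicity 2), λ = 155 (multiplicity 2)

image of 1: 2
image of cos x: 3cos x
image of sin x: 3sin x
image of cos 2x: 30cos 2x
image of sin 2x: 30sin 2x
image of cos 3x: 155cos 3x
image of sin 3x: 155sin 3x
the matrix is diagonal; its diagonal is (2, 3, 3, 30, 30, 155, 155)
for a triangular matrix the eigenvalues are the diagonal entries, with algebraic multiplicity their repetition count


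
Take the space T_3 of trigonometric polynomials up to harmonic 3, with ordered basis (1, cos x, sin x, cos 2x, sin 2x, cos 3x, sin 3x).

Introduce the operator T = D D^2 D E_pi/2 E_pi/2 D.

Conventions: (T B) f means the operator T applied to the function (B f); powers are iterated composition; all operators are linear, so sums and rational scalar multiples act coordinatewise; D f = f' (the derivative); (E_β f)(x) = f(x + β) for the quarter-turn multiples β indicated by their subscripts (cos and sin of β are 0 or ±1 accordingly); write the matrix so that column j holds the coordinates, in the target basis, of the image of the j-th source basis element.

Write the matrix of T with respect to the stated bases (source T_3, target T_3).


image of 1: 0
image of cos x: sin x
image of sin x: -cos x
image of cos 2x: -32sin 2x
image of sin 2x: 32cos 2x
image of cos 3x: 243sin 3x
image of sin 3x: -243cos 3x
each image's coordinates form column j of the matrix

the matrix is [[0, 0, 0, 0, 0, 0, 0]; [0, 0, -1, 0, 0, 0, 0]; [0, 1, 0, 0, 0, 0, 0]; [0, 0, 0, 0, 32, 0, 0]; [0, 0, 0, -32, 0, 0, 0]; [0, 0, 0, 0, 0, 0, -243]; [0, 0, 0, 0, 0, 243, 0]] (rows listed top to bottom)


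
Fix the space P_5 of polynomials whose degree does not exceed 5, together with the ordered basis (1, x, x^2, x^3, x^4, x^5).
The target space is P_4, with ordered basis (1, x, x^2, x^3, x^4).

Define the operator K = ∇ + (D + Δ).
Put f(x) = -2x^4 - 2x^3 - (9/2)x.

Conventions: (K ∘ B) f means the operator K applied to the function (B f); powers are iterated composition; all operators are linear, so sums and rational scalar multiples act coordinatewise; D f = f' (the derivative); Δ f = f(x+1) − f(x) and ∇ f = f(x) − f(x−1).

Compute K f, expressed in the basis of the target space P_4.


the image equals g(x) = -24x^3 - 18x^2 - 16x - 35/2

∇ f = -8x^3 + 6x^2 - 2x - 9/2
D f = -8x^3 - 6x^2 - 9/2
Δ f = -8x^3 - 18x^2 - 14x - 17/2
(D + Δ) f = -16x^3 - 24x^2 - 14x - 13
(∇ + (D + Δ)) f = -24x^3 - 18x^2 - 16x - 35/2


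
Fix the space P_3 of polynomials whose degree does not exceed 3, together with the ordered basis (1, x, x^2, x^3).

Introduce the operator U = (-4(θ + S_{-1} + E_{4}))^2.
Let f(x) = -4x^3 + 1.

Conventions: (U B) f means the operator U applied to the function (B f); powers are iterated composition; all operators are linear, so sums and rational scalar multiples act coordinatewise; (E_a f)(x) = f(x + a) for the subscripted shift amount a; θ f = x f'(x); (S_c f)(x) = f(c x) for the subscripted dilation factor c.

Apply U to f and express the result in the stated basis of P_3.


the image equals g(x) = -576x^3 - 5376x^2 - 18432x - 44992

θ f = -12x^3
S_{-1} f = 4x^3 + 1
E_{4} f = -4x^3 - 48x^2 - 192x - 255
(θ + S_{-1} + E_{4}) f = -12x^3 - 48x^2 - 192x - 254
(-4(θ + S_{-1} + E_{4})) f = 48x^3 + 192x^2 + 768x + 1016
θ (-4(θ + S_{-1} + E_{4})) f = 144x^3 + 384x^2 + 768x
S_{-1} (-4(θ + S_{-1} + E_{4})) f = -48x^3 + 192x^2 - 768x + 1016
E_{4} (-4(θ + S_{-1} + E_{4})) f = 48x^3 + 768x^2 + 4608x + 10232
(θ + S_{-1} + E_{4}) (-4(θ + S_{-1} + E_{4})) f = 144x^3 + 1344x^2 + 4608x + 11248
(-4(θ + S_{-1} + E_{4})) (-4(θ + S_{-1} + E_{4})) f = -576x^3 - 5376x^2 - 18432x - 44992


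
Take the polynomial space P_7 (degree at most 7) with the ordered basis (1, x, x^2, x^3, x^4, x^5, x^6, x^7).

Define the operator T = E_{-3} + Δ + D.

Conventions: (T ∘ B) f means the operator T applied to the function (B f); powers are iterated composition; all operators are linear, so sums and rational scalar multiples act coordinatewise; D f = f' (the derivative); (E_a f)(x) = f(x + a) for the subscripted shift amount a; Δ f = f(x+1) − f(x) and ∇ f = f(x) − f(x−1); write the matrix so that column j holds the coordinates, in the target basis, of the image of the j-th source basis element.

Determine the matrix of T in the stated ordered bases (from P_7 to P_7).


image of 1: 1
image of x: x - 1
image of x^2: x^2 - 2x + 10
image of x^3: x^3 - 3x^2 + 30x - 26
image of x^4: x^4 - 4x^3 + 60x^2 - 104x + 82
image of x^5: x^5 - 5x^4 + 100x^3 - 260x^2 + 410x - 242
image of x^6: x^6 - 6x^5 + 150x^4 - 520x^3 + 1230x^2 - 1452x + 730
image of x^7: x^7 - 7x^6 + 210x^5 - 910x^4 + 2870x^3 - 5082x^2 + 5110x - 2186
each image's coordinates form column j of the matrix

the matrix is [[1, -1, 10, -26, 82, -242, 730, -2186]; [0, 1, -2, 30, -104, 410, -1452, 5110]; [0, 0, 1, -3, 60, -260, 1230, -5082]; [0, 0, 0, 1, -4, 100, -520, 2870]; [0, 0, 0, 0, 1, -5, 150, -910]; [0, 0, 0, 0, 0, 1, -6, 210]; [0, 0, 0, 0, 0, 0, 1, -7]; [0, 0, 0, 0, 0, 0, 0, 1]] (rows listed top to bottom)


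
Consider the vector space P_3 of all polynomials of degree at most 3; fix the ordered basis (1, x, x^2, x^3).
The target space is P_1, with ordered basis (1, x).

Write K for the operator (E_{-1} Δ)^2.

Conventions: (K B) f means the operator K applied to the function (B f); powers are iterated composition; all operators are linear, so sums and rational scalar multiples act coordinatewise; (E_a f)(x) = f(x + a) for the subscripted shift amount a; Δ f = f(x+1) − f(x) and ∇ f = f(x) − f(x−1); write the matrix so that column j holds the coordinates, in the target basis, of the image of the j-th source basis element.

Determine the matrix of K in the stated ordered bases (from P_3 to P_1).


image of 1: 0
image of x: 0
image of x^2: 2
image of x^3: 6x - 6
each image's coordinates form column j of the matrix

the matrix is [[0, 0, 2, -6]; [0, 0, 0, 6]] (rows listed top to bottom)


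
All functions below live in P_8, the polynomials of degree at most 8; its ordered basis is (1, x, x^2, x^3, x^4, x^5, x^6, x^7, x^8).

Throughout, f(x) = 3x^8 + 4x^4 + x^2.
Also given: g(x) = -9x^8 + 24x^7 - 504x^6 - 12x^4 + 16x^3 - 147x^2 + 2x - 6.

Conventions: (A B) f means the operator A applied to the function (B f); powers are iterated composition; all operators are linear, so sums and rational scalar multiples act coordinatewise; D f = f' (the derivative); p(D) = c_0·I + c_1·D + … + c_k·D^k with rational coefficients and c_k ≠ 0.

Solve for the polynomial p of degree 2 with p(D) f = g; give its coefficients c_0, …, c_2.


D^0 f = 3x^8 + 4x^4 + x^2
D^1 f = 24x^7 + 16x^3 + 2x
D^2 f = 168x^6 + 48x^2 + 2
matching coefficients of g against c_0 f + c_1 Df + … from the top degree down determines the c_i
solution: c_0 = -3, c_1 = 1, c_2 = -3

c_0 = -3, c_1 = 1, c_2 = -3
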